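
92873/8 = 92873/8 = 11609.12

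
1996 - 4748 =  - 2752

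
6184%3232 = 2952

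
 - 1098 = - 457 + - 641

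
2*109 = 218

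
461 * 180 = 82980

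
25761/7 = 25761/7 = 3680.14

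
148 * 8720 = 1290560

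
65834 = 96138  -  30304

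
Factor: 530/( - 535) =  - 106/107 = - 2^1 * 53^1 * 107^( - 1 )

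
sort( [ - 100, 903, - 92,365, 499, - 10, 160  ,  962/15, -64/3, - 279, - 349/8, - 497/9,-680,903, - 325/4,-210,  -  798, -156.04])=[ - 798, - 680, - 279,  -  210, - 156.04, - 100, - 92, - 325/4, - 497/9, - 349/8, - 64/3, - 10 , 962/15,160, 365,499,903,903]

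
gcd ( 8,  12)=4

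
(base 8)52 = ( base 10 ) 42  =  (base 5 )132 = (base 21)20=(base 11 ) 39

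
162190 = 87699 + 74491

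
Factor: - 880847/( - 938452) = 2^( - 2) *11^1*80077^1*234613^ ( - 1)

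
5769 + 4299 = 10068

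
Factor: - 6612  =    -  2^2*3^1*19^1*29^1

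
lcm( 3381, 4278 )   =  209622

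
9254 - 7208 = 2046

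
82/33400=41/16700 =0.00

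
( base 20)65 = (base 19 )6b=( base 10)125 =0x7D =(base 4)1331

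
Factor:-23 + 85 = 2^1*31^1= 62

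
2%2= 0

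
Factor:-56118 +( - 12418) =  - 2^3*13^1*659^1  =  -68536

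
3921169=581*6749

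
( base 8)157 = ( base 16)6f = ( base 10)111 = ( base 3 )11010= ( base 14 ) 7d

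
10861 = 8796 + 2065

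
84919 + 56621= 141540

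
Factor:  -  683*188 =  - 128404  =  -2^2*47^1*683^1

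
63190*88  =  5560720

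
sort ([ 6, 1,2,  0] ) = [0,1,2,  6] 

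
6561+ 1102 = 7663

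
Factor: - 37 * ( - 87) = 3219 =3^1  *  29^1*37^1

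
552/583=552/583 = 0.95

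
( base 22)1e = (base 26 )1a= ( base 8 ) 44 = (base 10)36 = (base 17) 22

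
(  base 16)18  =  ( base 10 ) 24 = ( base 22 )12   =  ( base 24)10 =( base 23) 11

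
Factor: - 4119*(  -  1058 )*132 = 2^3*3^2*11^1*23^2*1373^1 = 575243064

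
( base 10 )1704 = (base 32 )1l8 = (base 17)5f4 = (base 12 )ba0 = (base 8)3250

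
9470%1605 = 1445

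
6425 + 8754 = 15179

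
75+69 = 144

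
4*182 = 728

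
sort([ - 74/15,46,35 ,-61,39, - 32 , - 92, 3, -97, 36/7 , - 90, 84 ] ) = [ - 97, - 92, - 90, - 61, - 32 , - 74/15 , 3 , 36/7 , 35, 39,46, 84 ] 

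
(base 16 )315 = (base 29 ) R6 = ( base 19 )23A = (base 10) 789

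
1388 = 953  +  435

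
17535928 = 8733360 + 8802568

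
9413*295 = 2776835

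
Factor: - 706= - 2^1 * 353^1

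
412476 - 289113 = 123363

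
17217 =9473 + 7744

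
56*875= 49000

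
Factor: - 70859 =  - 59^1 * 1201^1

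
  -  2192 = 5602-7794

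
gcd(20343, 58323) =3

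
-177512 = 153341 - 330853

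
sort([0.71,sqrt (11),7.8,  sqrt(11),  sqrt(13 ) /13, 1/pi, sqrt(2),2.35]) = [ sqrt(13 )/13,1/pi , 0.71,sqrt( 2 ), 2.35,  sqrt(11),sqrt(11 ),7.8]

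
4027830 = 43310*93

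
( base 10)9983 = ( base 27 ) DIK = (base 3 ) 111200202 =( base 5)304413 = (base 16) 26ff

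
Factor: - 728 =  - 2^3 *7^1*13^1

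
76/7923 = 4/417 = 0.01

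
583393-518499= 64894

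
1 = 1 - 0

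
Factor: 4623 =3^1 * 23^1*67^1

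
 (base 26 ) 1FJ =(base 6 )5005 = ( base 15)4C5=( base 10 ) 1085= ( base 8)2075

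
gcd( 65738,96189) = 1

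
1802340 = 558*3230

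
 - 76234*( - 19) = 1448446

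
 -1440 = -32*45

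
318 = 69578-69260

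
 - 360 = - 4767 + 4407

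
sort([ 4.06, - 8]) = [ - 8, 4.06 ]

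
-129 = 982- 1111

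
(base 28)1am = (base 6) 5010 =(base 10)1086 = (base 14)578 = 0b10000111110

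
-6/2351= - 6/2351 = - 0.00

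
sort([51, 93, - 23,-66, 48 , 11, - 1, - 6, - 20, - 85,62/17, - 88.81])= [ - 88.81,- 85, - 66 , - 23, - 20, - 6, - 1, 62/17, 11,48, 51, 93 ] 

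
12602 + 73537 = 86139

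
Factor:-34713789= - 3^1*11^1*167^1*6299^1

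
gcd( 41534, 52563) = 1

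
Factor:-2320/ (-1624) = 2^1*5^1*7^( - 1 ) =10/7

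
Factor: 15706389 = 3^1 * 37^1*141499^1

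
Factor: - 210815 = -5^1*11^1*3833^1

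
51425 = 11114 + 40311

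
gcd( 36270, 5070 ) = 390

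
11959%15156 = 11959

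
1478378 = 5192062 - 3713684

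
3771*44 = 165924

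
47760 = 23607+24153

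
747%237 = 36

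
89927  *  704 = 63308608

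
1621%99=37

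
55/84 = 55/84= 0.65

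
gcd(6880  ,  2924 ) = 172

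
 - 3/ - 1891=3/1891 =0.00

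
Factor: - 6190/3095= - 2^1 = - 2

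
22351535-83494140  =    -  61142605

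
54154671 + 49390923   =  103545594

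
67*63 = 4221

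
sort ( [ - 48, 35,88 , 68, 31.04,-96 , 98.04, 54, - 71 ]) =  [- 96, -71,-48, 31.04, 35, 54, 68,88,98.04 ] 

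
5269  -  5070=199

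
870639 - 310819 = 559820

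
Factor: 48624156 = 2^2*3^2*7^1*157^1*1229^1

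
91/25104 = 91/25104 =0.00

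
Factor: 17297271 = 3^2*1921919^1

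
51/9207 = 17/3069 = 0.01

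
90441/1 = 90441=90441.00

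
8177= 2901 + 5276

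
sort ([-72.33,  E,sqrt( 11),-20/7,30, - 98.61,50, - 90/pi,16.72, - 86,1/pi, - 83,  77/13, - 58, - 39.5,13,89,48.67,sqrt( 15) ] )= [ - 98.61,-86, -83, - 72.33, - 58, -39.5,-90/pi, - 20/7, 1/pi , E,sqrt(11),sqrt ( 15), 77/13,13, 16.72,30,48.67,  50, 89]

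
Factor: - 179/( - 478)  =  2^( - 1)*179^1*239^( - 1 )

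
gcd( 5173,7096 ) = 1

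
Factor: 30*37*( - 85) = -2^1*3^1*5^2*17^1*37^1= - 94350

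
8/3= 2+2/3 = 2.67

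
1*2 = 2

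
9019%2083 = 687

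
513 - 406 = 107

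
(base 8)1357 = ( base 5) 11001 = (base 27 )10m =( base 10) 751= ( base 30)p1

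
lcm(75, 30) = 150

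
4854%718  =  546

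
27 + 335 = 362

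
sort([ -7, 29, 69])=[-7, 29, 69] 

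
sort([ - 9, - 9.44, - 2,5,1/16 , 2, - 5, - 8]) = [  -  9.44, - 9, - 8,-5, - 2, 1/16,2, 5] 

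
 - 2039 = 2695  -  4734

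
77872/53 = 77872/53 = 1469.28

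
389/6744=389/6744 = 0.06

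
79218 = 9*8802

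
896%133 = 98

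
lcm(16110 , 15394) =692730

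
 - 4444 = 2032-6476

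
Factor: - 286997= - 109^1 * 2633^1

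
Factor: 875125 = 5^3*7001^1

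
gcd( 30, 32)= 2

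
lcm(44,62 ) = 1364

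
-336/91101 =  - 112/30367= - 0.00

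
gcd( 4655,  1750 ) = 35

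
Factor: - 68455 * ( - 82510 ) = 5648222050 = 2^1 * 5^2*  37^1 * 223^1*13691^1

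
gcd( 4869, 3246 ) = 1623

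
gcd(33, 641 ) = 1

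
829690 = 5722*145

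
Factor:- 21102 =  - 2^1*3^1 * 3517^1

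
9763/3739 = 9763/3739 = 2.61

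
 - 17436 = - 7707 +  - 9729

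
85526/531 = 85526/531=161.07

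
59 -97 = - 38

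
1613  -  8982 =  -7369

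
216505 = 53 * 4085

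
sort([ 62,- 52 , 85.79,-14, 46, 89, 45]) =[-52,-14,45,46,62,  85.79, 89]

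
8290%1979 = 374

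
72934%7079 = 2144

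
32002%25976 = 6026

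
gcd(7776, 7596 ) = 36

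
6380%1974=458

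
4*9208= 36832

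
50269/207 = 50269/207  =  242.85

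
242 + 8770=9012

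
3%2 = 1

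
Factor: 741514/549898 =19^( - 1)*29^( - 1)*743^1 = 743/551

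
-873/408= - 291/136=- 2.14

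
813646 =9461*86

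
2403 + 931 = 3334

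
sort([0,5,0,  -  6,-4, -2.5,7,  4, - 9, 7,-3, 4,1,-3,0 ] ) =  [-9, -6,-4,-3, - 3, - 2.5, 0,0,0,  1,4,4,5,7,  7]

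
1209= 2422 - 1213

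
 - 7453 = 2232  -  9685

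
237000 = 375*632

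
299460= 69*4340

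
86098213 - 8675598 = 77422615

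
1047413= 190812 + 856601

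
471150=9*52350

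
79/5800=79/5800 = 0.01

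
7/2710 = 7/2710 = 0.00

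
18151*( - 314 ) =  - 5699414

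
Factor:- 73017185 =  - 5^1*647^1*22571^1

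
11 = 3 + 8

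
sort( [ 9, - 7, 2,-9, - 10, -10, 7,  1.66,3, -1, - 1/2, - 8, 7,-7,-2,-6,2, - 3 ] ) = [ -10, - 10 ,-9, - 8,- 7,-7,-6,-3, - 2,-1,-1/2, 1.66,2, 2,  3,7, 7, 9] 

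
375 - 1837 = - 1462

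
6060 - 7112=-1052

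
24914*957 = 23842698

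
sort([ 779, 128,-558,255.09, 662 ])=[ - 558  ,  128, 255.09, 662, 779 ]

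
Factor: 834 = 2^1*3^1 * 139^1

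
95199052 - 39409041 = 55790011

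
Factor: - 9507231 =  - 3^2*  101^1*10459^1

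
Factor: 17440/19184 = 2^1*5^1*11^(  -  1) = 10/11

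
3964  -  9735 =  - 5771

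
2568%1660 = 908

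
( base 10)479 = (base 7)1253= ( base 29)GF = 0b111011111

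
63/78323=9/11189 = 0.00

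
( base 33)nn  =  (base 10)782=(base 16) 30E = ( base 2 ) 1100001110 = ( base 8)1416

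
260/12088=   65/3022 = 0.02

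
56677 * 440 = 24937880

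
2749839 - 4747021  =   - 1997182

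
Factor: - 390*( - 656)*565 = 2^5*3^1*5^2*13^1*41^1*113^1=144549600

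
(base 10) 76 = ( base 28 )2k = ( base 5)301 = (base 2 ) 1001100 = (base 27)2m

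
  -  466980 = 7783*( - 60)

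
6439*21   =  135219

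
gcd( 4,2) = 2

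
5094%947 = 359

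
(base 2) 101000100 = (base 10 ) 324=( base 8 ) 504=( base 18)100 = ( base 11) 275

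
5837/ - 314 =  - 5837/314 = - 18.59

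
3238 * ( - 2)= - 6476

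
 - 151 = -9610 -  - 9459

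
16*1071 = 17136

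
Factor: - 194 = -2^1*97^1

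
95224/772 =23806/193 = 123.35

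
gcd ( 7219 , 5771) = 1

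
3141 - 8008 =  - 4867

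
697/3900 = 697/3900 = 0.18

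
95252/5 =95252/5=19050.40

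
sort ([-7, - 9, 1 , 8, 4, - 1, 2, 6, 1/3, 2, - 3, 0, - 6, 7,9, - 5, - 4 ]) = [ - 9, - 7, - 6, - 5,-4, - 3, - 1,  0,1/3,  1, 2, 2, 4, 6, 7, 8, 9]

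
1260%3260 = 1260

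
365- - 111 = 476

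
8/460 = 2/115 = 0.02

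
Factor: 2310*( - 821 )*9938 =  - 18847516380 = - 2^2*3^1*5^1 * 7^1*11^1 * 821^1*4969^1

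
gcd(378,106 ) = 2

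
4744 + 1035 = 5779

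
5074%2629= 2445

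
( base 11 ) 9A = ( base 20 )59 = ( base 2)1101101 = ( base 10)109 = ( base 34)37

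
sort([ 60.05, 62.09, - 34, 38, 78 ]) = [ - 34,38, 60.05, 62.09,78 ] 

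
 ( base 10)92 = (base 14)68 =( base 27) 3B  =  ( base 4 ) 1130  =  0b1011100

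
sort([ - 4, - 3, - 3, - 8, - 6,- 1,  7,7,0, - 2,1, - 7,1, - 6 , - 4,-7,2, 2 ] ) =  [ - 8, - 7, - 7, - 6, - 6, - 4,-4, - 3, - 3 , - 2, - 1, 0,1,  1, 2, 2, 7,7 ] 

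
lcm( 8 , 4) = 8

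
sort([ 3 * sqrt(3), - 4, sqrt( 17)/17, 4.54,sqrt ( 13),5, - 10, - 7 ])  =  [-10, - 7 , - 4,  sqrt( 17) /17, sqrt(13 ),4.54,5, 3*sqrt (3) ]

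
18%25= 18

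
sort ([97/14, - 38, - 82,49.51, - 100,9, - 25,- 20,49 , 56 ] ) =[ - 100, - 82,-38, - 25,-20,97/14, 9, 49, 49.51, 56] 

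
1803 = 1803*1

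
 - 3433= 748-4181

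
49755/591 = 16585/197= 84.19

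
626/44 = 14+5/22 = 14.23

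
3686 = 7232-3546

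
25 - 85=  - 60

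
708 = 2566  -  1858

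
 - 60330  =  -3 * 20110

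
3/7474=3/7474 = 0.00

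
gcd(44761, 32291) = 1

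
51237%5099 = 247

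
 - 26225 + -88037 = -114262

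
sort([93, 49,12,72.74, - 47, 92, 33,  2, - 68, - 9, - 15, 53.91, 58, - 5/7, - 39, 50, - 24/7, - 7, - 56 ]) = [ - 68, - 56, - 47, - 39 , - 15, - 9, - 7, - 24/7, - 5/7, 2, 12,33,49 , 50,53.91,58,72.74, 92, 93 ] 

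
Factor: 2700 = 2^2*3^3*5^2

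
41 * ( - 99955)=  - 4098155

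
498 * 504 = 250992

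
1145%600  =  545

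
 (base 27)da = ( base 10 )361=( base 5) 2421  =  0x169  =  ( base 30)C1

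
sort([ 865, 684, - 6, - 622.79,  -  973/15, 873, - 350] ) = [ - 622.79 , - 350,  -  973/15, - 6,684,865, 873 ]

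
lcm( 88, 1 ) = 88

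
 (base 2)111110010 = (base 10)498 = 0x1F2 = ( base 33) f3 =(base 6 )2150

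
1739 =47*37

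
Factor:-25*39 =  - 3^1*5^2*13^1 = -975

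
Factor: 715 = 5^1*11^1 * 13^1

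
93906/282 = 333 = 333.00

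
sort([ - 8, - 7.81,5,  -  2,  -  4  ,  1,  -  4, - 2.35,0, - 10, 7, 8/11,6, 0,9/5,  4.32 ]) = [ - 10, - 8, - 7.81,- 4, - 4, - 2.35, - 2,0,  0 , 8/11, 1, 9/5,  4.32,5 , 6,7]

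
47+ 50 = 97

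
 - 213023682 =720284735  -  933308417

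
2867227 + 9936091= 12803318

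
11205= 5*2241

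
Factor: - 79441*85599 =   -  6800070159=   -3^2*17^1*4673^1*9511^1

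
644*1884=1213296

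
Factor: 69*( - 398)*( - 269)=7387278 = 2^1 * 3^1 * 23^1*199^1*269^1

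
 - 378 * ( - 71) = 26838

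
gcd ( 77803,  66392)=1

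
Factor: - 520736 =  -2^5*16273^1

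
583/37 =583/37  =  15.76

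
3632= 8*454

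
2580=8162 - 5582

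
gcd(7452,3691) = 1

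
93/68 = 1 + 25/68 = 1.37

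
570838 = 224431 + 346407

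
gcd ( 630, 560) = 70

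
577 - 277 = 300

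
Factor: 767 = 13^1*59^1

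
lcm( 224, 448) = 448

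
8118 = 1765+6353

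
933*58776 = 54838008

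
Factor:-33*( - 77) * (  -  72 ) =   -  182952 = - 2^3*3^3*7^1*11^2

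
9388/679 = 9388/679 =13.83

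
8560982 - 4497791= 4063191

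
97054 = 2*48527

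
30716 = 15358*2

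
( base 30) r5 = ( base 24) 19N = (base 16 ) 32f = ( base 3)1010012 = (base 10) 815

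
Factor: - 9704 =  - 2^3*1213^1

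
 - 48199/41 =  - 48199/41= - 1175.59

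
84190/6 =14031+2/3=14031.67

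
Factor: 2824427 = 1307^1*2161^1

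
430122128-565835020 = - 135712892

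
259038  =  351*738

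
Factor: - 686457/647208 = -857/808 = - 2^( - 3)*101^( - 1)*857^1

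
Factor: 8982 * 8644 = 2^3*3^2 * 499^1 * 2161^1 = 77640408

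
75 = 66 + 9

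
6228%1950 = 378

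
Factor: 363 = 3^1*11^2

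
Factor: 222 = 2^1* 3^1*37^1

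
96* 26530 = 2546880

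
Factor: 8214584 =2^3*7^1*383^2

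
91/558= 91/558=   0.16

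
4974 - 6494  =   - 1520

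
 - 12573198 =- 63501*198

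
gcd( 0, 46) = 46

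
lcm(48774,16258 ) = 48774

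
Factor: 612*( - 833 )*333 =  - 2^2*3^4*7^2* 17^2 * 37^1 = - 169762068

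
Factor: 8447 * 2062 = 17417714 =2^1*1031^1*8447^1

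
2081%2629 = 2081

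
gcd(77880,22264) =88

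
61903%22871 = 16161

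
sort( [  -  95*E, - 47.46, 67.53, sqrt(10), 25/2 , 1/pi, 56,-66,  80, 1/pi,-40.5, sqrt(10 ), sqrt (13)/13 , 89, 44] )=[ - 95*E, - 66,-47.46,-40.5,sqrt(13 ) /13,1/pi,1/pi,sqrt(10 ) , sqrt( 10), 25/2,  44, 56, 67.53,80, 89 ]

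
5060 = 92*55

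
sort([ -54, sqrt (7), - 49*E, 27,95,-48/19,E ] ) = [ - 49*E,-54 , - 48/19,  sqrt( 7), E,27, 95 ]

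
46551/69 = 674 + 15/23 = 674.65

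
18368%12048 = 6320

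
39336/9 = 13112/3 = 4370.67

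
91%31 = 29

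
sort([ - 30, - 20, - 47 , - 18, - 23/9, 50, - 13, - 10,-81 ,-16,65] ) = [ - 81,- 47, - 30, - 20, - 18, - 16,  -  13,-10, - 23/9,50,  65 ]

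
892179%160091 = 91724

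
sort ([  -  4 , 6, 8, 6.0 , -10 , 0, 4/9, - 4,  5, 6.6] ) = [ - 10,-4, - 4,0, 4/9,5, 6,6.0 , 6.6, 8 ] 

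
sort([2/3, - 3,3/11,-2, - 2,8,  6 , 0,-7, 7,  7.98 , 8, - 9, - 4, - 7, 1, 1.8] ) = [-9, - 7,-7,- 4, - 3,-2,-2, 0, 3/11 , 2/3 , 1 , 1.8,6,7,  7.98,8,8 ] 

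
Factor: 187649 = 7^1 * 11^1*2437^1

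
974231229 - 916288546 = 57942683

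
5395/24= 224 + 19/24 = 224.79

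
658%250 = 158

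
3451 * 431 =1487381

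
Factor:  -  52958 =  - 2^1 * 26479^1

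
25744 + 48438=74182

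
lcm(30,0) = 0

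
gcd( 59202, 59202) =59202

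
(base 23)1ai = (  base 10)777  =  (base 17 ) 2bc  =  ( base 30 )pr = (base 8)1411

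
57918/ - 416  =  - 140 + 161/208  =  -139.23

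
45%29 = 16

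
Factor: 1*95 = 95 = 5^1*19^1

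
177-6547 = -6370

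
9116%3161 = 2794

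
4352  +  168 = 4520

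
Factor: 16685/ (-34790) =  - 47/98  =  - 2^( - 1)*7^( - 2)*  47^1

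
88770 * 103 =9143310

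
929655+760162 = 1689817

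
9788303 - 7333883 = 2454420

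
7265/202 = 35 + 195/202 = 35.97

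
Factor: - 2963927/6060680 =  -2^( - 3)*5^(- 1 )*271^1*10937^1*151517^( - 1) 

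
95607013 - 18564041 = 77042972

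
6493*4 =25972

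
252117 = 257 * 981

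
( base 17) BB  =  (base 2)11000110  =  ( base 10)198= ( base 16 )C6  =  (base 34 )5s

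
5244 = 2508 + 2736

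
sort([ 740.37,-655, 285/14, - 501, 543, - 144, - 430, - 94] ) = [ - 655, - 501, - 430,- 144, - 94,285/14,543,740.37]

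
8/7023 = 8/7023=0.00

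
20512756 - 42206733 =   -  21693977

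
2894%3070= 2894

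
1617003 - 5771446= - 4154443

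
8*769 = 6152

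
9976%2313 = 724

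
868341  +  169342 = 1037683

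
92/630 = 46/315 = 0.15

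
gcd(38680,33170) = 10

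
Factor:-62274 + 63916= 1642=2^1*821^1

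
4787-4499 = 288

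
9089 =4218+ 4871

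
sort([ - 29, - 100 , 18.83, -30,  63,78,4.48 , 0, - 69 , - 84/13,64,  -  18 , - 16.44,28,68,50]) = [ -100 , - 69 , - 30, - 29, - 18,-16.44, - 84/13, 0, 4.48, 18.83,28, 50, 63, 64,68,78]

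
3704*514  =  1903856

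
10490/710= 1049/71= 14.77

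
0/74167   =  0= 0.00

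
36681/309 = 118 +73/103=118.71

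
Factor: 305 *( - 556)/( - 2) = 84790  =  2^1*5^1*61^1*139^1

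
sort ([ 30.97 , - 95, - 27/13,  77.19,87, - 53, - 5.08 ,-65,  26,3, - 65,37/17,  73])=[ - 95,-65, -65, - 53, - 5.08, - 27/13,37/17,  3,  26,  30.97,73,77.19,87] 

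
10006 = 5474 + 4532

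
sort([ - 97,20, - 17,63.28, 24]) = [ - 97,-17,  20 , 24, 63.28 ] 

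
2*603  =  1206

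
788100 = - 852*( - 925)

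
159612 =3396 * 47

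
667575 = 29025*23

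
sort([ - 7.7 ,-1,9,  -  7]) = [-7.7, - 7, - 1,9 ] 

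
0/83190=0 = 0.00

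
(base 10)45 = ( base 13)36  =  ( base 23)1m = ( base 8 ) 55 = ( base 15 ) 30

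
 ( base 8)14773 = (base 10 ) 6651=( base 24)bd3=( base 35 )5F1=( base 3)100010100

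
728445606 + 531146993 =1259592599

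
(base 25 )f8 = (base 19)113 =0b101111111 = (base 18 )135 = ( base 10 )383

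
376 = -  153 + 529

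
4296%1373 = 177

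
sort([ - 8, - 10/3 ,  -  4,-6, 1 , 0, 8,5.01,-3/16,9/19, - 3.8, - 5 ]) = [ - 8, - 6, - 5, - 4 , - 3.8, - 10/3, -3/16  ,  0,9/19 , 1, 5.01,8 ] 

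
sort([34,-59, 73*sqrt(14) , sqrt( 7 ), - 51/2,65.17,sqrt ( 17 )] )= [- 59,- 51/2, sqrt( 7),sqrt( 17 ), 34, 65.17,  73 * sqrt( 14)]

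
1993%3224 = 1993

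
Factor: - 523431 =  - 3^2*19^1* 3061^1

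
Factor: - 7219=  -  7219^1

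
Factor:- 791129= -17^1*173^1*269^1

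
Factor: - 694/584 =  - 347/292 = - 2^( - 2 )*73^( - 1 )*347^1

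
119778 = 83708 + 36070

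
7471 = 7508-37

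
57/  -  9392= -1 + 9335/9392 = - 0.01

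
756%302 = 152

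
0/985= 0 = 0.00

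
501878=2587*194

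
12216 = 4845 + 7371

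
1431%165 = 111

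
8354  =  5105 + 3249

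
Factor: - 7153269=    - 3^1 * 1439^1* 1657^1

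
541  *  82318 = 44534038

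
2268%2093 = 175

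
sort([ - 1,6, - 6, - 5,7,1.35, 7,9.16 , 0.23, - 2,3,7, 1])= [ - 6, - 5,-2, - 1, 0.23, 1 , 1.35, 3,6,7, 7, 7,  9.16]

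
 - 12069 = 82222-94291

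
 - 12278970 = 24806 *(-495)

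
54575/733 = 74+333/733 = 74.45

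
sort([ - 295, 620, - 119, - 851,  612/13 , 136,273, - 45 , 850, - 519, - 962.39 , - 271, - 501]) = [ - 962.39 , - 851, - 519,- 501 ,-295, - 271, - 119, - 45, 612/13, 136, 273,620, 850]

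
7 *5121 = 35847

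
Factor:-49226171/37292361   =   - 3^ (- 1)*23^( - 1 )*31^1*547^1*2903^1*540469^( - 1) 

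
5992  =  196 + 5796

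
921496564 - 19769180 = 901727384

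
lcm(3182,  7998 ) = 295926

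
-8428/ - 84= 100+1/3=100.33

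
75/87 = 25/29 = 0.86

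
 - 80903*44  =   - 3559732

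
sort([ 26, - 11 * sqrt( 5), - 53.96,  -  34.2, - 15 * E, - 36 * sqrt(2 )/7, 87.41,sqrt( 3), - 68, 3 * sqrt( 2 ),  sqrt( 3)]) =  [-68, - 53.96, - 15*E,  -  34.2 , - 11 * sqrt(5 ), - 36*sqrt ( 2 ) /7,sqrt (3 ),sqrt( 3 ),3*sqrt(2 ),26 , 87.41 ] 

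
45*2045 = 92025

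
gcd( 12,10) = 2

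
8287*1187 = 9836669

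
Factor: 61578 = 2^1*3^2*11^1*311^1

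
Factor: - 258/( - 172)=3/2 = 2^(-1 )*3^1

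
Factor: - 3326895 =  - 3^2*5^1 * 11^2*13^1*47^1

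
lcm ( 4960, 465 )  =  14880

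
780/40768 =15/784  =  0.02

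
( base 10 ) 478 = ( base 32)EU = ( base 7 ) 1252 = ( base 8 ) 736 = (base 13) 2AA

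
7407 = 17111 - 9704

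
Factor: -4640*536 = -2487040=- 2^8*5^1*29^1*67^1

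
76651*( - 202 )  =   - 15483502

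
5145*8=41160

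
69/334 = 69/334 = 0.21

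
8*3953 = 31624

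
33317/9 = 33317/9=3701.89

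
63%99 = 63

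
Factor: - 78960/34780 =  - 2^2 * 3^1*7^1 * 37^(-1) =- 84/37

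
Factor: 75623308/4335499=2^2*7^( - 1)*487^1* 661^( - 1 )*937^(-1)  *38821^1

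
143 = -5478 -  - 5621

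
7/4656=7/4656= 0.00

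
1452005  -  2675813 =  - 1223808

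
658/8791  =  658/8791 = 0.07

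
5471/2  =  2735 +1/2  =  2735.50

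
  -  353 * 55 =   -  19415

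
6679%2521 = 1637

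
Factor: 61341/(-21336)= -23/8 = - 2^( - 3)*23^1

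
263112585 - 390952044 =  - 127839459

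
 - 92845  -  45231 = -138076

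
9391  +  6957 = 16348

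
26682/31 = 26682/31 = 860.71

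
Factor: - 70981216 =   -  2^5*149^1*14887^1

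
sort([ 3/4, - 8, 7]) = [ - 8,3/4 , 7] 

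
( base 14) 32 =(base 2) 101100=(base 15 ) 2e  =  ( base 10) 44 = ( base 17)2a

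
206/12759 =206/12759 = 0.02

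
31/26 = 31/26 = 1.19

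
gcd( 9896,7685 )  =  1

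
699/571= 699/571 =1.22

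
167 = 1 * 167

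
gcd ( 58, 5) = 1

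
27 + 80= 107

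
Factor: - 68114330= - 2^1*5^1 *29^1*349^1*673^1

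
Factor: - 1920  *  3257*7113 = - 2^7* 3^2*5^1*2371^1 * 3257^1 = - 44480718720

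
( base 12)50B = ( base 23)18i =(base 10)731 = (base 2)1011011011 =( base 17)290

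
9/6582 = 3/2194 = 0.00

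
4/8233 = 4/8233 = 0.00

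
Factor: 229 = 229^1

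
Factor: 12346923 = 3^1  *4115641^1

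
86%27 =5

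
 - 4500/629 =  - 4500/629 = - 7.15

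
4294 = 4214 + 80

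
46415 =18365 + 28050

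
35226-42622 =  - 7396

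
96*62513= 6001248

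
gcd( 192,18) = 6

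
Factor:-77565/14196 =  - 2^( - 2)*5^1*7^( - 1 )*13^( - 2) * 5171^1 = - 25855/4732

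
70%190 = 70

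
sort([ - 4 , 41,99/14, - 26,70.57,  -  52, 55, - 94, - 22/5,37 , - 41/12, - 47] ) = [ - 94,  -  52, - 47, - 26, - 22/5, -4, - 41/12,99/14, 37, 41, 55, 70.57 ] 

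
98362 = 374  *263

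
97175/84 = 1156 + 71/84 = 1156.85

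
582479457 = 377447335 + 205032122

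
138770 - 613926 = -475156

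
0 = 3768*0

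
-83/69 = - 2 + 55/69=- 1.20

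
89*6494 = 577966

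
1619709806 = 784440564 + 835269242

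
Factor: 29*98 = 2842 = 2^1*7^2*29^1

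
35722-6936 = 28786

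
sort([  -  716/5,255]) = [ - 716/5,255] 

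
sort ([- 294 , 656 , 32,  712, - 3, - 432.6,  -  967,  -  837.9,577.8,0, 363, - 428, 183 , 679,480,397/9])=[ - 967, - 837.9, - 432.6, - 428, - 294 ,-3,0, 32,  397/9,183, 363,480,577.8 , 656,679,712 ] 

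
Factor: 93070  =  2^1*5^1 * 41^1 *227^1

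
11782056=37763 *312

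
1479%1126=353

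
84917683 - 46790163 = 38127520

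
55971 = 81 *691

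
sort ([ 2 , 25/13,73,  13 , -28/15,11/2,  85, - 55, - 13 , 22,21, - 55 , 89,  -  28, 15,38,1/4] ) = [- 55, - 55,- 28,-13, - 28/15,1/4,25/13,2  ,  11/2,  13,15,21,22, 38,73, 85, 89]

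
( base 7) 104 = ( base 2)110101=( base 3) 1222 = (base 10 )53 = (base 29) 1O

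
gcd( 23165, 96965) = 205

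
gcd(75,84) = 3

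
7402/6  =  1233 + 2/3 = 1233.67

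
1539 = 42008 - 40469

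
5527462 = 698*7919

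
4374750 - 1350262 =3024488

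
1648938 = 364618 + 1284320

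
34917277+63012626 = 97929903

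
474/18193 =474/18193 = 0.03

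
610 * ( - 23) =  - 14030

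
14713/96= 153 + 25/96 = 153.26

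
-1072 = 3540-4612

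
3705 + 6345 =10050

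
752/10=376/5   =  75.20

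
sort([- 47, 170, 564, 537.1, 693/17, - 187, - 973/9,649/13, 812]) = [-187, - 973/9, - 47, 693/17, 649/13, 170, 537.1, 564, 812 ]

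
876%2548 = 876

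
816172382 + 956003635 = 1772176017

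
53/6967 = 53/6967=0.01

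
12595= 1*12595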